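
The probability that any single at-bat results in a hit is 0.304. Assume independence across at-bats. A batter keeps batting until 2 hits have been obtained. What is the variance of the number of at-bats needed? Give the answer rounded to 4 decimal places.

15.0623

Y = total at-bats until the second success; negative binomial with r=2, p=0.304.
Var(Y) = r(1−p)/p² = 2·0.696 / 0.304² = 15.062327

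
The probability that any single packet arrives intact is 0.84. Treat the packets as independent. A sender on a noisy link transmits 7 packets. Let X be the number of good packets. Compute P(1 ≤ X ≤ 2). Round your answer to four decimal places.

0.0017

X ~ Binomial(7, 0.84); P(1 ≤ X ≤ 2) = Σ C(7,k) p^k (1−p)^(7−k) over k:
  k=1: C(7,1)·0.84^1·0.16^6 = 0.000099
  k=2: C(7,2)·0.84^2·0.16^5 = 0.001554
Total = 0.001652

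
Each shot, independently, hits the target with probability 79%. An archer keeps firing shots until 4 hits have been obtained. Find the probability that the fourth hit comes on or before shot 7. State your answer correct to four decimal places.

Finishing within 7 shots ⇔ at least 4 successes in the first 7. With X ~ Binomial(7, 0.79), P(Y ≤ 7) = 1 − P(X ≤ 3).
  k=0: C(7,0)·0.79^0·0.21^7 = 0.000018
  k=1: C(7,1)·0.79^1·0.21^6 = 0.000474
  k=2: C(7,2)·0.79^2·0.21^5 = 0.005353
  k=3: C(7,3)·0.79^3·0.21^4 = 0.033560
1 − 0.039405 = 0.960595

0.9606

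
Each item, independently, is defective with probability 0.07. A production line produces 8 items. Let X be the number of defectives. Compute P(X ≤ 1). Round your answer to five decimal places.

X ~ Binomial(8, 0.07); P(X ≤ 1) = Σ C(8,k) p^k (1−p)^(8−k) over k:
  k=0: C(8,0)·0.07^0·0.93^8 = 0.5595818
  k=1: C(8,1)·0.07^1·0.93^7 = 0.3369525
Total = 0.8965343

0.89653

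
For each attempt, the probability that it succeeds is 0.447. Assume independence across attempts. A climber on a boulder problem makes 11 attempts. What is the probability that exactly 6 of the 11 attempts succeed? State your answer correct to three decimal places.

0.191

X ~ Binomial(n=11, p=0.447).
P(X=6) = C(11,6) · p^6 · (1−p)^5
= 462 · 0.0079771 · 0.051716 = 0.19060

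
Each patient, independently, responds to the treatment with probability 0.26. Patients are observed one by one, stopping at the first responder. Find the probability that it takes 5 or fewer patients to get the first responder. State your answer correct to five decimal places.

0.77810

Y = number of patients to the first success; geometric, p = 0.26.
P(Y ≤ 5) = 1 − (1−p)^5 = 1 − 0.2219007 = 0.7780993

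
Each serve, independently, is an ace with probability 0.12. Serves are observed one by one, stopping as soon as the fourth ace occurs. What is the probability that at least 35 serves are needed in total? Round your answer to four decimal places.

0.4047

Needing more than 34 serves ⇔ fewer than 4 successes in the first 34. With X ~ Binomial(34, 0.12), P(Y > 34) = P(X ≤ 3).
  k=0: C(34,0)·0.12^0·0.88^34 = 0.012954
  k=1: C(34,1)·0.12^1·0.88^33 = 0.060060
  k=2: C(34,2)·0.12^2·0.88^32 = 0.135136
  k=3: C(34,3)·0.12^3·0.88^31 = 0.196561
P(X ≤ 3) = 0.404712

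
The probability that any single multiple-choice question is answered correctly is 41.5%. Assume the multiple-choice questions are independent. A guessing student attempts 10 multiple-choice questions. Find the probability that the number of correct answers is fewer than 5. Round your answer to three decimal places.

X ~ Binomial(10, 0.415); P(X ≤ 4) = Σ C(10,k) p^k (1−p)^(10−k) over k:
  k=0: C(10,0)·0.415^0·0.585^10 = 0.00469
  k=1: C(10,1)·0.415^1·0.585^9 = 0.03330
  k=2: C(10,2)·0.415^2·0.585^8 = 0.10631
  k=3: C(10,3)·0.415^3·0.585^7 = 0.20110
  k=4: C(10,4)·0.415^4·0.585^6 = 0.24966
Total = 0.59506

0.595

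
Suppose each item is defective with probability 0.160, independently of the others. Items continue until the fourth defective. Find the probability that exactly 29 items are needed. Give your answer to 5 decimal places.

Y = trial on which the fourth success occurs; negative binomial, r=4, p=0.16.
P(Y=29) = C(28,3) · p^4 · (1−p)^25
= 3276 · 0.00065536 · 0.012793 = 0.0274667

0.02747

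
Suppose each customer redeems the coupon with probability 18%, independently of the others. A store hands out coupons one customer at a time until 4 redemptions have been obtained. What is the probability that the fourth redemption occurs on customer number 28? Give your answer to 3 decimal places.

0.026

Y = trial on which the fourth success occurs; negative binomial, r=4, p=0.18.
P(Y=28) = C(27,3) · p^4 · (1−p)^24
= 2925 · 0.0010498 · 0.0085415 = 0.02623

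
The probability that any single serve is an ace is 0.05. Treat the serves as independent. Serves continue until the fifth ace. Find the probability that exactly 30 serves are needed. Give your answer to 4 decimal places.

0.0021

Y = trial on which the fifth success occurs; negative binomial, r=5, p=0.05.
P(Y=30) = C(29,4) · p^5 · (1−p)^25
= 23751 · 3.125e-07 · 0.27739 = 0.002059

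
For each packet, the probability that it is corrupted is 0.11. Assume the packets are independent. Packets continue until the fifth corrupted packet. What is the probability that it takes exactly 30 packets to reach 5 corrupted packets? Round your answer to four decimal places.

Y = trial on which the fifth success occurs; negative binomial, r=5, p=0.11.
P(Y=30) = C(29,4) · p^5 · (1−p)^25
= 23751 · 1.6105e-05 · 0.054294 = 0.020768

0.0208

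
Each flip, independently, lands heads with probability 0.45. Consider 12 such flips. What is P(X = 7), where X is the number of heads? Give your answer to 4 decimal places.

0.1489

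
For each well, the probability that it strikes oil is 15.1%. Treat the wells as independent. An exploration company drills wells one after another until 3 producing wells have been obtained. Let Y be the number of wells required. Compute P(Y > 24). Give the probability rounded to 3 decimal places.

Needing more than 24 wells ⇔ fewer than 3 successes in the first 24. With X ~ Binomial(24, 0.151), P(Y > 24) = P(X ≤ 2).
  k=0: C(24,0)·0.151^0·0.849^24 = 0.01967
  k=1: C(24,1)·0.151^1·0.849^23 = 0.08396
  k=2: C(24,2)·0.151^2·0.849^22 = 0.17172
P(X ≤ 2) = 0.27535

0.275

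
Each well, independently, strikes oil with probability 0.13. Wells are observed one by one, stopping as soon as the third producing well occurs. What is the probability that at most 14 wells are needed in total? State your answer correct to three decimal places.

Finishing within 14 wells ⇔ at least 3 successes in the first 14. With X ~ Binomial(14, 0.13), P(Y ≤ 14) = 1 − P(X ≤ 2).
  k=0: C(14,0)·0.13^0·0.87^14 = 0.14232
  k=1: C(14,1)·0.13^1·0.87^13 = 0.29773
  k=2: C(14,2)·0.13^2·0.87^12 = 0.28917
1 − 0.72922 = 0.27078

0.271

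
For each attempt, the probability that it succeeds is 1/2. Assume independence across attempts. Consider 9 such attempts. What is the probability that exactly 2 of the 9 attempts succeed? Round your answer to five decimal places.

X ~ Binomial(n=9, p=0.50).
P(X=2) = C(9,2) · p^2 · (1−p)^7
= 36 · 0.25 · 0.0078125 = 0.0703125

0.07031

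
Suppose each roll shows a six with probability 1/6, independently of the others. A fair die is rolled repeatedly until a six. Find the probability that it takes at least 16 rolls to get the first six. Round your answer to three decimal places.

0.065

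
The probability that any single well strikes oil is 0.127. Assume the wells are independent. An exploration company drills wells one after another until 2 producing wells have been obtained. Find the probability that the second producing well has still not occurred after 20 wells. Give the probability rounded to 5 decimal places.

0.25847

Needing more than 20 wells ⇔ fewer than 2 successes in the first 20. With X ~ Binomial(20, 0.127), P(Y > 20) = P(X ≤ 1).
  k=0: C(20,0)·0.127^0·0.873^20 = 0.0661127
  k=1: C(20,1)·0.127^1·0.873^19 = 0.1923554
P(X ≤ 1) = 0.2584681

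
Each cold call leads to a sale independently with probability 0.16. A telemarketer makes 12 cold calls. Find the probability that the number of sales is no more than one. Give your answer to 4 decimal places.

0.4055

X ~ Binomial(12, 0.16); P(X ≤ 1) = Σ C(12,k) p^k (1−p)^(12−k) over k:
  k=0: C(12,0)·0.16^0·0.84^12 = 0.123410
  k=1: C(12,1)·0.16^1·0.84^11 = 0.282081
Total = 0.405491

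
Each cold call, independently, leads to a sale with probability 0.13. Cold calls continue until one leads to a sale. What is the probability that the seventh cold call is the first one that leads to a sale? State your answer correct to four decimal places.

0.0564

Geometric (trials to first success), p = 0.13.
P(Y = 7) = (1−p)^6 · p = 0.43363 · 0.13 = 0.056371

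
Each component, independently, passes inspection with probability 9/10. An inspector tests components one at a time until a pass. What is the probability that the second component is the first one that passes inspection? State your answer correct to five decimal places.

Geometric (trials to first success), p = 0.90.
P(Y = 2) = (1−p)^1 · p = 0.1 · 0.90 = 0.0900000

0.09000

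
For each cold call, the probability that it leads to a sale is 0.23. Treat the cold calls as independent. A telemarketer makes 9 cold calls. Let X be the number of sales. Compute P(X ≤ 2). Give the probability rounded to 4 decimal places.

X ~ Binomial(9, 0.23); P(X ≤ 2) = Σ C(9,k) p^k (1−p)^(9−k) over k:
  k=0: C(9,0)·0.23^0·0.77^9 = 0.095152
  k=1: C(9,1)·0.23^1·0.77^8 = 0.255797
  k=2: C(9,2)·0.23^2·0.77^7 = 0.305628
Total = 0.656577

0.6566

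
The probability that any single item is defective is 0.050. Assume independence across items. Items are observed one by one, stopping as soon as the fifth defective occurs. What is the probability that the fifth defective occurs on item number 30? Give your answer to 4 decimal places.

Y = trial on which the fifth success occurs; negative binomial, r=5, p=0.05.
P(Y=30) = C(29,4) · p^5 · (1−p)^25
= 23751 · 3.125e-07 · 0.27739 = 0.002059

0.0021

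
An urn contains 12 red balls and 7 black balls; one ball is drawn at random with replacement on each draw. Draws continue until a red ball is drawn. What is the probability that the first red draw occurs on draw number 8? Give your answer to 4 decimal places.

Geometric (trials to first success), p = 0.631579.
P(Y = 8) = (1−p)^7 · p = 0.00092132 · 0.631579 = 0.000582

0.0006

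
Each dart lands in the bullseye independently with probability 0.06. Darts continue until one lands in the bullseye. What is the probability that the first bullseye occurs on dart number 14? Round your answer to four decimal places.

Geometric (trials to first success), p = 0.06.
P(Y = 14) = (1−p)^13 · p = 0.44737 · 0.06 = 0.026842

0.0268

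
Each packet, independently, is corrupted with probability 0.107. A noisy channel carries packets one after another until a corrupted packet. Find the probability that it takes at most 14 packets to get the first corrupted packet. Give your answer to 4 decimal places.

0.7949

Y = number of packets to the first success; geometric, p = 0.107.
P(Y ≤ 14) = 1 − (1−p)^14 = 1 − 0.205079 = 0.794921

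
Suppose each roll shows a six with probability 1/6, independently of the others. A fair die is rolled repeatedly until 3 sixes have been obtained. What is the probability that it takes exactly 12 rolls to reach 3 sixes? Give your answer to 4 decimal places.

0.0493

Y = trial on which the third success occurs; negative binomial, r=3, p=0.166667.
P(Y=12) = C(11,2) · p^3 · (1−p)^9
= 55 · 0.0046296 · 0.19381 = 0.049349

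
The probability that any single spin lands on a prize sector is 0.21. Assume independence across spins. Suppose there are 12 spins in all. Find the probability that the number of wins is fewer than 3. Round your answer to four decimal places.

X ~ Binomial(12, 0.21); P(X ≤ 2) = Σ C(12,k) p^k (1−p)^(12−k) over k:
  k=0: C(12,0)·0.21^0·0.79^12 = 0.059092
  k=1: C(12,1)·0.21^1·0.79^11 = 0.188494
  k=2: C(12,2)·0.21^2·0.79^10 = 0.275584
Total = 0.523170

0.5232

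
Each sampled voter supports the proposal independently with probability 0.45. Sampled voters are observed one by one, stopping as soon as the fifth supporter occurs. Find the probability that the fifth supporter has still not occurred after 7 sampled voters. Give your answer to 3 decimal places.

0.847

Needing more than 7 sampled voters ⇔ fewer than 5 successes in the first 7. With X ~ Binomial(7, 0.45), P(Y > 7) = P(X ≤ 4).
  k=0: C(7,0)·0.45^0·0.55^7 = 0.01522
  k=1: C(7,1)·0.45^1·0.55^6 = 0.08719
  k=2: C(7,2)·0.45^2·0.55^5 = 0.21402
  k=3: C(7,3)·0.45^3·0.55^4 = 0.29185
  k=4: C(7,4)·0.45^4·0.55^3 = 0.23878
P(X ≤ 4) = 0.84707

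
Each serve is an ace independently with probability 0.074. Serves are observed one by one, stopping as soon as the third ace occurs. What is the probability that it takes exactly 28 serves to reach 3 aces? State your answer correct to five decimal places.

Y = trial on which the third success occurs; negative binomial, r=3, p=0.074.
P(Y=28) = C(27,2) · p^3 · (1−p)^25
= 351 · 0.00040522 · 0.14631 = 0.0208102

0.02081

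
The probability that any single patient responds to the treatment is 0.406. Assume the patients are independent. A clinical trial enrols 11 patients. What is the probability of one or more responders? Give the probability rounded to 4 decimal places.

P(at least one) = 1 − P(none) = 1 − (1 − 0.406)^11
= 1 − 0.003248 = 0.996752

0.9968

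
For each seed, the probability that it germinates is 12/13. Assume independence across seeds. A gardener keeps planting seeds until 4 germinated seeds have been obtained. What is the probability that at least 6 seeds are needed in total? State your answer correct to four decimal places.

Needing more than 5 seeds ⇔ fewer than 4 successes in the first 5. With X ~ Binomial(5, 0.923077), P(Y > 5) = P(X ≤ 3).
  k=0: C(5,0)·0.923077^0·0.076923^5 = 0.000003
  k=1: C(5,1)·0.923077^1·0.076923^4 = 0.000162
  k=2: C(5,2)·0.923077^2·0.076923^3 = 0.003878
  k=3: C(5,3)·0.923077^3·0.076923^2 = 0.046540
P(X ≤ 3) = 0.050583

0.0506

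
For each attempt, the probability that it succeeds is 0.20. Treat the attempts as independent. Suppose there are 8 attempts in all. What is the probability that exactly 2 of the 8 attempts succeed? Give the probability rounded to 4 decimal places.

X ~ Binomial(n=8, p=0.20).
P(X=2) = C(8,2) · p^2 · (1−p)^6
= 28 · 0.04 · 0.26214 = 0.293601

0.2936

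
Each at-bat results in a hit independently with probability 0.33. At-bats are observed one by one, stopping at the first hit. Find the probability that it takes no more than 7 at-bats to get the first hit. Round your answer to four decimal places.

Y = number of at-bats to the first success; geometric, p = 0.33.
P(Y ≤ 7) = 1 − (1−p)^7 = 1 − 0.060607 = 0.939393

0.9394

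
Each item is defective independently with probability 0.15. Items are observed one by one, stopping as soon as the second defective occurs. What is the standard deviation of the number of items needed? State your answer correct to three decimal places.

8.692

Y = total items until the second success; negative binomial with r=2, p=0.15.
SD(Y) = √[r(1−p)/p²] = √(75.55556) = 8.69227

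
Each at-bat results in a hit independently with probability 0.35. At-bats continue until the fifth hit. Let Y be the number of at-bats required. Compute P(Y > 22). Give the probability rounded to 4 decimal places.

0.0716

Needing more than 22 at-bats ⇔ fewer than 5 successes in the first 22. With X ~ Binomial(22, 0.35), P(Y > 22) = P(X ≤ 4).
  k=0: C(22,0)·0.35^0·0.65^22 = 0.000077
  k=1: C(22,1)·0.35^1·0.65^21 = 0.000907
  k=2: C(22,2)·0.35^2·0.65^20 = 0.005129
  k=3: C(22,3)·0.35^3·0.65^19 = 0.018411
  k=4: C(22,4)·0.35^4·0.65^18 = 0.047090
P(X ≤ 4) = 0.071613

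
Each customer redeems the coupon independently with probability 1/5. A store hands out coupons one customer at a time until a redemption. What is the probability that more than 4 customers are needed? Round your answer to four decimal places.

Y = number of customers to the first success; geometric, p = 0.20.
P(Y > 4) = P(first 4 all fail) = (1−p)^4 = 0.409600

0.4096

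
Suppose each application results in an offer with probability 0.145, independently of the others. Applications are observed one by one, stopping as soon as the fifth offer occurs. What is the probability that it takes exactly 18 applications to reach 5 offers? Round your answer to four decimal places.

0.0199

Y = trial on which the fifth success occurs; negative binomial, r=5, p=0.145.
P(Y=18) = C(17,4) · p^5 · (1−p)^13
= 2380 · 6.4097e-05 · 0.13048 = 0.019906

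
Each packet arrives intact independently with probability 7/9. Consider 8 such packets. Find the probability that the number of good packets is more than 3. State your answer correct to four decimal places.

X ~ Binomial(8, 0.777778); P(X ≥ 4) = Σ C(8,k) p^k (1−p)^(8−k) over k:
  k=4: C(8,4)·0.777778^4·0.222222^4 = 0.062470
  k=5: C(8,5)·0.777778^5·0.222222^3 = 0.174915
  k=6: C(8,6)·0.777778^6·0.222222^2 = 0.306102
  k=7: C(8,7)·0.777778^7·0.222222^1 = 0.306102
  k=8: C(8,8)·0.777778^8·0.222222^0 = 0.133920
Total = 0.983509

0.9835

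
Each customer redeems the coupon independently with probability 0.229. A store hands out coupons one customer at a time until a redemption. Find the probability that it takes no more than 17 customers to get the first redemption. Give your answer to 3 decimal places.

Y = number of customers to the first success; geometric, p = 0.229.
P(Y ≤ 17) = 1 − (1−p)^17 = 1 − 0.01202 = 0.98798

0.988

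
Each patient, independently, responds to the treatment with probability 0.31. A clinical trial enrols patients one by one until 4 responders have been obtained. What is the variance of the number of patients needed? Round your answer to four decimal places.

Y = total patients until the fourth success; negative binomial with r=4, p=0.31.
Var(Y) = r(1−p)/p² = 4·0.69 / 0.31² = 28.720083

28.7201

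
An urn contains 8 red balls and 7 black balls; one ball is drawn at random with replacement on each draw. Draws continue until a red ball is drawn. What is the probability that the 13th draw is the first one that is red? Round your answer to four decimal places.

0.0001

Geometric (trials to first success), p = 0.533333.
P(Y = 13) = (1−p)^12 · p = 0.00010668 · 0.533333 = 0.000057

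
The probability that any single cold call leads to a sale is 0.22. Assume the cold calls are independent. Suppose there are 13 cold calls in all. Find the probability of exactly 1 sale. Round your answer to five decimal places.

0.14504

X ~ Binomial(n=13, p=0.22).
P(X=1) = C(13,1) · p^1 · (1−p)^12
= 13 · 0.22 · 0.050715 = 0.1450445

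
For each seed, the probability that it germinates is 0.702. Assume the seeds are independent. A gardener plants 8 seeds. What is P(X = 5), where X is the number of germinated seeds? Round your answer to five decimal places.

0.25265

X ~ Binomial(n=8, p=0.702).
P(X=5) = C(8,5) · p^5 · (1−p)^3
= 56 · 0.17048 · 0.026464 = 0.2526518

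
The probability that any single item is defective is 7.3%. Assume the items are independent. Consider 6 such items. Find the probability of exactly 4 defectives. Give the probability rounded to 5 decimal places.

0.00037

X ~ Binomial(n=6, p=0.073).
P(X=4) = C(6,4) · p^4 · (1−p)^2
= 15 · 2.8398e-05 · 0.85933 = 0.0003661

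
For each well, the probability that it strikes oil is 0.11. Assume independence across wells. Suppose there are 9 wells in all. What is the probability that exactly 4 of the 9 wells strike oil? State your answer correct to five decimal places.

X ~ Binomial(n=9, p=0.11).
P(X=4) = C(9,4) · p^4 · (1−p)^5
= 126 · 0.00014641 · 0.55841 = 0.0103013

0.01030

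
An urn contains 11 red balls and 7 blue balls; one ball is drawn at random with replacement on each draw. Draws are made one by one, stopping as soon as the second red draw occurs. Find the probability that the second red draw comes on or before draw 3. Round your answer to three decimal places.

0.664

Finishing within 3 draws ⇔ at least 2 successes in the first 3. With X ~ Binomial(3, 0.611111), P(Y ≤ 3) = 1 − P(X ≤ 1).
  k=0: C(3,0)·0.611111^0·0.388889^3 = 0.05881
  k=1: C(3,1)·0.611111^1·0.388889^2 = 0.27726
1 − 0.33608 = 0.66392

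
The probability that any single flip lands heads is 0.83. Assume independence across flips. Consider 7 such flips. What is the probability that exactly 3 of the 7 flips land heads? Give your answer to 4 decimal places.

X ~ Binomial(n=7, p=0.83).
P(X=3) = C(7,3) · p^3 · (1−p)^4
= 35 · 0.57179 · 0.00083521 = 0.016715

0.0167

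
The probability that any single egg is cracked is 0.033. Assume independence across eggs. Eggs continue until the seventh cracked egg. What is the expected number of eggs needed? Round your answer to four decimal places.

Y = total eggs until the seventh success; negative binomial with r=7, p=0.033.
E[Y] = r / p = 7 / 0.033 = 212.121212

212.1212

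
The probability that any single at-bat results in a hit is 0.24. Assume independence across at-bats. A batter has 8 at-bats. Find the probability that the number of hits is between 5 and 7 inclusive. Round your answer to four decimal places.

X ~ Binomial(8, 0.24); P(5 ≤ X ≤ 7) = Σ C(8,k) p^k (1−p)^(8−k) over k:
  k=5: C(8,5)·0.24^5·0.76^3 = 0.019574
  k=6: C(8,6)·0.24^6·0.76^2 = 0.003091
  k=7: C(8,7)·0.24^7·0.76^1 = 0.000279
Total = 0.022944

0.0229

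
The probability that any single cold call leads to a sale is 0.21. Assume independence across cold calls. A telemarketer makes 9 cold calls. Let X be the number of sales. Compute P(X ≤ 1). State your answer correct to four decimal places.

0.4066

X ~ Binomial(9, 0.21); P(X ≤ 1) = Σ C(9,k) p^k (1−p)^(9−k) over k:
  k=0: C(9,0)·0.21^0·0.79^9 = 0.119852
  k=1: C(9,1)·0.21^1·0.79^8 = 0.286734
Total = 0.406585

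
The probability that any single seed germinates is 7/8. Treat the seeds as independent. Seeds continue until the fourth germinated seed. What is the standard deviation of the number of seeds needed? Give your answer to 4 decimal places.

Y = total seeds until the fourth success; negative binomial with r=4, p=0.875.
SD(Y) = √[r(1−p)/p²] = √(0.653061) = 0.808122

0.8081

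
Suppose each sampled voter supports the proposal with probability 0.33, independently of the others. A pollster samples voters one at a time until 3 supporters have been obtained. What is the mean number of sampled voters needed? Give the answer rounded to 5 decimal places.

9.09091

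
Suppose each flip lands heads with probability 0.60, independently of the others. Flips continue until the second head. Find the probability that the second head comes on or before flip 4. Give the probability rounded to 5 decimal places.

0.82080

Finishing within 4 flips ⇔ at least 2 successes in the first 4. With X ~ Binomial(4, 0.60), P(Y ≤ 4) = 1 − P(X ≤ 1).
  k=0: C(4,0)·0.60^0·0.40^4 = 0.0256000
  k=1: C(4,1)·0.60^1·0.40^3 = 0.1536000
1 − 0.1792000 = 0.8208000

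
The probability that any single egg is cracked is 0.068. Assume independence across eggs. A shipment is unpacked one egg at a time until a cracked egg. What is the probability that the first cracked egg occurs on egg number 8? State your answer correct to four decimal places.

0.0415

Geometric (trials to first success), p = 0.068.
P(Y = 8) = (1−p)^7 · p = 0.61082 · 0.068 = 0.041536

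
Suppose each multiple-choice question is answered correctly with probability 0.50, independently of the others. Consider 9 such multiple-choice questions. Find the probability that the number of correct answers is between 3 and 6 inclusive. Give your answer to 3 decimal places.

X ~ Binomial(9, 0.50); P(3 ≤ X ≤ 6) = Σ C(9,k) p^k (1−p)^(9−k) over k:
  k=3: C(9,3)·0.50^3·0.50^6 = 0.16406
  k=4: C(9,4)·0.50^4·0.50^5 = 0.24609
  k=5: C(9,5)·0.50^5·0.50^4 = 0.24609
  k=6: C(9,6)·0.50^6·0.50^3 = 0.16406
Total = 0.82031

0.820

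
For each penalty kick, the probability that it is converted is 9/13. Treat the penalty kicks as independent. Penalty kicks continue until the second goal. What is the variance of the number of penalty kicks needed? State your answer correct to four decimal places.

1.2840

Y = total penalty kicks until the second success; negative binomial with r=2, p=0.692308.
Var(Y) = r(1−p)/p² = 2·0.307692 / 0.692308² = 1.283951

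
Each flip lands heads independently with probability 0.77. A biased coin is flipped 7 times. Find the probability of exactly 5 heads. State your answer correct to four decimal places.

0.3007

X ~ Binomial(n=7, p=0.77).
P(X=5) = C(7,5) · p^5 · (1−p)^2
= 21 · 0.27068 · 0.0529 = 0.300697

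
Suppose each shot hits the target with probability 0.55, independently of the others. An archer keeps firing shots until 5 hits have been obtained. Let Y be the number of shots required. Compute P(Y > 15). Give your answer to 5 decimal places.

Needing more than 15 shots ⇔ fewer than 5 successes in the first 15. With X ~ Binomial(15, 0.55), P(Y > 15) = P(X ≤ 4).
  k=0: C(15,0)·0.55^0·0.45^15 = 0.0000063
  k=1: C(15,1)·0.55^1·0.45^14 = 0.0001152
  k=2: C(15,2)·0.55^2·0.45^13 = 0.0009855
  k=3: C(15,3)·0.55^3·0.45^12 = 0.0052197
  k=4: C(15,4)·0.55^4·0.45^11 = 0.0191391
P(X ≤ 4) = 0.0254659

0.02547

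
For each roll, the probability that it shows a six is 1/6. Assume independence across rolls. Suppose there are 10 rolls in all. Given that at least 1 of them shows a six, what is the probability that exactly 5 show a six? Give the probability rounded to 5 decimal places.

0.01553

X ~ Binomial(10, 0.166667). Want P(X=5 | X≥1) = P(X=5) / P(X≥1).
P(X=5) = C(10,5)·0.166667^5·0.833333^5 = 0.0130238
P(X≥1) = 1 − 0.1615056 = 0.8384944
Ratio = 0.0130238 / 0.8384944 = 0.0155324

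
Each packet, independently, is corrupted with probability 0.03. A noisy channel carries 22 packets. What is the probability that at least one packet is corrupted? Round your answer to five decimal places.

P(at least one) = 1 − P(none) = 1 − (1 − 0.03)^22
= 1 − 0.5116561 = 0.4883439

0.48834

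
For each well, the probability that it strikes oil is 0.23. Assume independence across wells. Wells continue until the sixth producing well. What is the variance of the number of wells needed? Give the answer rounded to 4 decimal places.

87.3346

Y = total wells until the sixth success; negative binomial with r=6, p=0.23.
Var(Y) = r(1−p)/p² = 6·0.77 / 0.23² = 87.334594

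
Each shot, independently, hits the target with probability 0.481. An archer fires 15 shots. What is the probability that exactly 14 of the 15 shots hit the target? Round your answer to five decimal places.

X ~ Binomial(n=15, p=0.481).
P(X=14) = C(15,14) · p^14 · (1−p)^1
= 15 · 3.5484e-05 · 0.519 = 0.0002762

0.00028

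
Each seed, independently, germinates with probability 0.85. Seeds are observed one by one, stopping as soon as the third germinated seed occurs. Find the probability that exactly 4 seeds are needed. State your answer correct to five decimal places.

Y = trial on which the third success occurs; negative binomial, r=3, p=0.85.
P(Y=4) = C(3,2) · p^3 · (1−p)^1
= 3 · 0.61413 · 0.15 = 0.2763563

0.27636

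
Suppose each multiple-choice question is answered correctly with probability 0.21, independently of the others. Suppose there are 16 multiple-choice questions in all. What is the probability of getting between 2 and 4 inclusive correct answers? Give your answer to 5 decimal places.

X ~ Binomial(16, 0.21); P(2 ≤ X ≤ 4) = Σ C(16,k) p^k (1−p)^(16−k) over k:
  k=2: C(16,2)·0.21^2·0.79^14 = 0.1951637
  k=3: C(16,3)·0.21^3·0.79^13 = 0.2421018
  k=4: C(16,4)·0.21^4·0.79^12 = 0.2091576
Total = 0.6464232

0.64642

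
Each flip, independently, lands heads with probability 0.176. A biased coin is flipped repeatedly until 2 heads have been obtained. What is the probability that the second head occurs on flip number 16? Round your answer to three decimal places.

0.031

Y = trial on which the second success occurs; negative binomial, r=2, p=0.176.
P(Y=16) = C(15,1) · p^2 · (1−p)^14
= 15 · 0.030976 · 0.066524 = 0.03091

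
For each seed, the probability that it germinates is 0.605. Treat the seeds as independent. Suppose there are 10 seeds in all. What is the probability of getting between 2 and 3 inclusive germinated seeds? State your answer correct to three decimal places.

X ~ Binomial(10, 0.605); P(2 ≤ X ≤ 3) = Σ C(10,k) p^k (1−p)^(10−k) over k:
  k=2: C(10,2)·0.605^2·0.395^8 = 0.00976
  k=3: C(10,3)·0.605^3·0.395^7 = 0.03987
Total = 0.04963

0.050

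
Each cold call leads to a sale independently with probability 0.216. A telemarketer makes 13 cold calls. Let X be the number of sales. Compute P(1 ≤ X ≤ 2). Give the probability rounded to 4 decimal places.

0.4017

X ~ Binomial(13, 0.216); P(1 ≤ X ≤ 2) = Σ C(13,k) p^k (1−p)^(13−k) over k:
  k=1: C(13,1)·0.216^1·0.784^12 = 0.151422
  k=2: C(13,2)·0.216^2·0.784^11 = 0.250310
Total = 0.401733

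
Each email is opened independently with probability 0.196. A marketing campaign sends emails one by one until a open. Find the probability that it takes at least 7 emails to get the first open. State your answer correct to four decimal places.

Y = number of emails to the first success; geometric, p = 0.196.
P(Y > 6) = P(first 6 all fail) = (1−p)^6 = 0.270107

0.2701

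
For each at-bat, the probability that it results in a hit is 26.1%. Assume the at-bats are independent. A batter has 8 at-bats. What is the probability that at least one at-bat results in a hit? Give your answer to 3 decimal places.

0.911

P(at least one) = 1 − P(none) = 1 − (1 − 0.261)^8
= 1 − 0.08895 = 0.91105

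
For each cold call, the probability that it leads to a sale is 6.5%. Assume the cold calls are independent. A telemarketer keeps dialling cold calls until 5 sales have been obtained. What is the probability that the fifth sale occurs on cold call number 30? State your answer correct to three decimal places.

0.005

Y = trial on which the fifth success occurs; negative binomial, r=5, p=0.065.
P(Y=30) = C(29,4) · p^5 · (1−p)^25
= 23751 · 1.1603e-06 · 0.18633 = 0.00513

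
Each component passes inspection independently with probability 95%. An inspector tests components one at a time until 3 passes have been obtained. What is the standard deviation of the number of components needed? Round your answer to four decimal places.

Y = total components until the third success; negative binomial with r=3, p=0.95.
SD(Y) = √[r(1−p)/p²] = √(0.166205) = 0.407682

0.4077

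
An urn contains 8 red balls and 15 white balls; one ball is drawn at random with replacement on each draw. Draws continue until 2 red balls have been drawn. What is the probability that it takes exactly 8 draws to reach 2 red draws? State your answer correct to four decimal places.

0.0652

Y = trial on which the second success occurs; negative binomial, r=2, p=0.347826.
P(Y=8) = C(7,1) · p^2 · (1−p)^6
= 7 · 0.12098 · 0.076945 = 0.065163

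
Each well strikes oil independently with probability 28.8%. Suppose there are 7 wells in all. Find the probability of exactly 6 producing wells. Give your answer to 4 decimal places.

X ~ Binomial(n=7, p=0.288).
P(X=6) = C(7,6) · p^6 · (1−p)^1
= 7 · 0.00057063 · 0.712 = 0.002844

0.0028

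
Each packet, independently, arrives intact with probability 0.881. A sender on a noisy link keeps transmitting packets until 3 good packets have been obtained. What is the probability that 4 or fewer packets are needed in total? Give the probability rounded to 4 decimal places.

0.9279

Finishing within 4 packets ⇔ at least 3 successes in the first 4. With X ~ Binomial(4, 0.881), P(Y ≤ 4) = 1 − P(X ≤ 2).
  k=0: C(4,0)·0.881^0·0.119^4 = 0.000201
  k=1: C(4,1)·0.881^1·0.119^3 = 0.005939
  k=2: C(4,2)·0.881^2·0.119^2 = 0.065947
1 − 0.072086 = 0.927914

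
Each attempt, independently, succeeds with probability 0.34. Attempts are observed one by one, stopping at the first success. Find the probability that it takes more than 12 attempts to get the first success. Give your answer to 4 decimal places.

0.0068

Y = number of attempts to the first success; geometric, p = 0.34.
P(Y > 12) = P(first 12 all fail) = (1−p)^12 = 0.006832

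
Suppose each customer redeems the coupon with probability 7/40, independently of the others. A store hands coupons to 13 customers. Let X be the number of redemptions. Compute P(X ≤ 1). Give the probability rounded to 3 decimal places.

X ~ Binomial(13, 0.175); P(X ≤ 1) = Σ C(13,k) p^k (1−p)^(13−k) over k:
  k=0: C(13,0)·0.175^0·0.825^13 = 0.08202
  k=1: C(13,1)·0.175^1·0.825^12 = 0.22617
Total = 0.30818

0.308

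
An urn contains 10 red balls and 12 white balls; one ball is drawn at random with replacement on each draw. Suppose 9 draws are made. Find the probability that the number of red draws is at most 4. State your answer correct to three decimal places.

X ~ Binomial(9, 0.454545); P(X ≤ 4) = Σ C(9,k) p^k (1−p)^(9−k) over k:
  k=0: C(9,0)·0.454545^0·0.545455^9 = 0.00427
  k=1: C(9,1)·0.454545^1·0.545455^8 = 0.03205
  k=2: C(9,2)·0.454545^2·0.545455^7 = 0.10685
  k=3: C(9,3)·0.454545^3·0.545455^6 = 0.20776
  k=4: C(9,4)·0.454545^4·0.545455^5 = 0.25970
Total = 0.61064

0.611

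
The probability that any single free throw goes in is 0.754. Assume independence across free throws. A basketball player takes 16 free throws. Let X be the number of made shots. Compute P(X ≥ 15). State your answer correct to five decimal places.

0.06788

X ~ Binomial(16, 0.754); P(X ≥ 15) = Σ C(16,k) p^k (1−p)^(16−k) over k:
  k=15: C(16,15)·0.754^15·0.246^1 = 0.0569673
  k=16: C(16,16)·0.754^16·0.246^0 = 0.0109129
Total = 0.0678802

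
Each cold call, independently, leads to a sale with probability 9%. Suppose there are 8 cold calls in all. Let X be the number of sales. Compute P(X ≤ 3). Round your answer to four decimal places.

X ~ Binomial(8, 0.09); P(X ≤ 3) = Σ C(8,k) p^k (1−p)^(8−k) over k:
  k=0: C(8,0)·0.09^0·0.91^8 = 0.470253
  k=1: C(8,1)·0.09^1·0.91^7 = 0.372068
  k=2: C(8,2)·0.09^2·0.91^6 = 0.128793
  k=3: C(8,3)·0.09^3·0.91^5 = 0.025475
Total = 0.996589

0.9966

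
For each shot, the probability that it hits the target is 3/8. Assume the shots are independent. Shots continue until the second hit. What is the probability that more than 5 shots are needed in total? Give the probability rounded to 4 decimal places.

Needing more than 5 shots ⇔ fewer than 2 successes in the first 5. With X ~ Binomial(5, 0.375), P(Y > 5) = P(X ≤ 1).
  k=0: C(5,0)·0.375^0·0.625^5 = 0.095367
  k=1: C(5,1)·0.375^1·0.625^4 = 0.286102
P(X ≤ 1) = 0.381470

0.3815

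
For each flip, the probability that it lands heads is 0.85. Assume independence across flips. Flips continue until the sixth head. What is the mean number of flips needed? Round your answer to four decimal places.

7.0588

Y = total flips until the sixth success; negative binomial with r=6, p=0.85.
E[Y] = r / p = 6 / 0.85 = 7.058824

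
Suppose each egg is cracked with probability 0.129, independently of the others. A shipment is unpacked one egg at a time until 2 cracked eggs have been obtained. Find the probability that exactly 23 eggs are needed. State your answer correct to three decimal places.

Y = trial on which the second success occurs; negative binomial, r=2, p=0.129.
P(Y=23) = C(22,1) · p^2 · (1−p)^21
= 22 · 0.016641 · 0.055002 = 0.02014

0.020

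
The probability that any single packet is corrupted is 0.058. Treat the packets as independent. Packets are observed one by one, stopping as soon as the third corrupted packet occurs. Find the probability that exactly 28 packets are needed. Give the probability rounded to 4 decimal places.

0.0154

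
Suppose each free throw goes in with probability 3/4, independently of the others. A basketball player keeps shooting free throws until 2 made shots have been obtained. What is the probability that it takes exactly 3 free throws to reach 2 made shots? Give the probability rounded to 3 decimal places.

0.281

Y = trial on which the second success occurs; negative binomial, r=2, p=0.75.
P(Y=3) = C(2,1) · p^2 · (1−p)^1
= 2 · 0.5625 · 0.25 = 0.28125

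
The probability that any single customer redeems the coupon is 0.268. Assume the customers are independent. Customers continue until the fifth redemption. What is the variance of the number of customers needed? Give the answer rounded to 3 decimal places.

50.958

Y = total customers until the fifth success; negative binomial with r=5, p=0.268.
Var(Y) = r(1−p)/p² = 5·0.732 / 0.268² = 50.95790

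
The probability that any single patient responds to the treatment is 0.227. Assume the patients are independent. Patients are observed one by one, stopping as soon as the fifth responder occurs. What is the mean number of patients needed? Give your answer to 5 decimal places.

22.02643

Y = total patients until the fifth success; negative binomial with r=5, p=0.227.
E[Y] = r / p = 5 / 0.227 = 22.0264317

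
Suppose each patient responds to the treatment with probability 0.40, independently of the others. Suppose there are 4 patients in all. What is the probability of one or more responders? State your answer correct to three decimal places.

P(at least one) = 1 − P(none) = 1 − (1 − 0.40)^4
= 1 − 0.12960 = 0.87040

0.870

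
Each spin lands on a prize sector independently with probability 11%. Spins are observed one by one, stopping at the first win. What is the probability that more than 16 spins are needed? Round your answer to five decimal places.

0.15497

Y = number of spins to the first success; geometric, p = 0.11.
P(Y > 16) = P(first 16 all fail) = (1−p)^16 = 0.1549673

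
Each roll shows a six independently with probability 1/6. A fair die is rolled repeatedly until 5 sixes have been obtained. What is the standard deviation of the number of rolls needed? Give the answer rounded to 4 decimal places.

12.2474

Y = total rolls until the fifth success; negative binomial with r=5, p=0.166667.
SD(Y) = √[r(1−p)/p²] = √(150.000000) = 12.247449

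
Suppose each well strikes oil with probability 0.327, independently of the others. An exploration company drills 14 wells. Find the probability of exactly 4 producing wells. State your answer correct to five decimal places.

0.21816

X ~ Binomial(n=14, p=0.327).
P(X=4) = C(14,4) · p^4 · (1−p)^10
= 1001 · 0.011434 · 0.019061 = 0.2181603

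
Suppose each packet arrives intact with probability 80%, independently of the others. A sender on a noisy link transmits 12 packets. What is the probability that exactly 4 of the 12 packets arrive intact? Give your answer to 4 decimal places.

0.0005

X ~ Binomial(n=12, p=0.80).
P(X=4) = C(12,4) · p^4 · (1−p)^8
= 495 · 0.4096 · 2.56e-06 = 0.000519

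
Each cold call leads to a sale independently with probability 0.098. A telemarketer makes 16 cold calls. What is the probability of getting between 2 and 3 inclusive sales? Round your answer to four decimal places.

X ~ Binomial(16, 0.098); P(2 ≤ X ≤ 3) = Σ C(16,k) p^k (1−p)^(16−k) over k:
  k=2: C(16,2)·0.098^2·0.902^14 = 0.271972
  k=3: C(16,3)·0.098^3·0.902^13 = 0.137896
Total = 0.409868

0.4099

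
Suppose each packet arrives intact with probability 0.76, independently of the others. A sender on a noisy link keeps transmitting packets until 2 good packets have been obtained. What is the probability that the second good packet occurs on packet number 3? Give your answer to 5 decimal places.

Y = trial on which the second success occurs; negative binomial, r=2, p=0.76.
P(Y=3) = C(2,1) · p^2 · (1−p)^1
= 2 · 0.5776 · 0.24 = 0.2772480

0.27725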